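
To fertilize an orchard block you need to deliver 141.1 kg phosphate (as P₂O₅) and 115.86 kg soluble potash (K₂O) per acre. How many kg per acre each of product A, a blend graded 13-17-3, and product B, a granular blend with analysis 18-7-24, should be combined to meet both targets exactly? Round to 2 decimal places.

Per-acre balance (a = product A, b = product B):
P₂O₅: 0.17·a + 0.07·b = 141.1
K₂O: 0.03·a + 0.24·b = 115.86
Eliminate a: (row1) − 0.17/0.03·(row2) → -1.29·b = -515.44, so b = 399.566.
Back-substitute: a = (141.1 − 0.07·399.566) / 0.17 = 665.473.

665.47 kg product A, 399.57 kg product B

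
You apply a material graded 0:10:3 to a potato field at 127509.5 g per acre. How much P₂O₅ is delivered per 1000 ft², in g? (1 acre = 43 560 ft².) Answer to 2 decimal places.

292.72 g P₂O₅ per thousand sq ft

P₂O₅ per acre = 127509.5 × 10% = 12751 g.
Convert to per 1000 ft²: 12751 × 0.0229568 = 292.722 g.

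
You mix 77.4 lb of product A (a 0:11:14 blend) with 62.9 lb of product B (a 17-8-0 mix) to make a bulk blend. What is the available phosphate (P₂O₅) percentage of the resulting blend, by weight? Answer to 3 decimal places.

Total mass = 77.4 + 62.9 = 140.3 lb.
P₂O₅ mass = 11%×77.4 + 8%×62.9 = 13.546 lb.
% P₂O₅ = 13.546 / 140.3 = 9.65502%.

9.655% P₂O₅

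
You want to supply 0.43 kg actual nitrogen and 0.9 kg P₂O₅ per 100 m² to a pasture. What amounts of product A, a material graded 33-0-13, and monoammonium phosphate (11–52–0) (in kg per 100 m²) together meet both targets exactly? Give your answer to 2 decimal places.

Let a = kg of product A, b = kg of monoammonium phosphate (per 100 m²).
N: 0.33·a + 0.11·b = 0.43
P₂O₅: 0·a + 0.52·b = 0.9
Solving simultaneously: a = 0.726107, b = 1.73077.

0.73 kg product A, 1.73 kg monoammonium phosphate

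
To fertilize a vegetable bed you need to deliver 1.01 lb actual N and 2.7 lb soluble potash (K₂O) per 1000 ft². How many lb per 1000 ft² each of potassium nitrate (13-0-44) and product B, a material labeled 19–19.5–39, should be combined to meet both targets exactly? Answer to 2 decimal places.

Let a = lb of potassium nitrate, b = lb of product B (per 1000 ft²).
N: 0.13·a + 0.19·b = 1.01
K₂O: 0.44·a + 0.39·b = 2.7
Eliminate b: (row1) − 0.19/0.39·(row2) → -0.084359·a = -0.305385, so a = 3.62006.
Then b = (2.7 − 0.44·3.62006) / 0.39 = 2.83891.

3.62 lb potassium nitrate, 2.84 lb product B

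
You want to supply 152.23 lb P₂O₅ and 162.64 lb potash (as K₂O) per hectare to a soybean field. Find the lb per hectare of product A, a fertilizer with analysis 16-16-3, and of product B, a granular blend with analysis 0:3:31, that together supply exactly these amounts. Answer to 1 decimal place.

Per-hectare balance (a = product A, b = product B):
P₂O₅: 0.16·a + 0.03·b = 152.23
K₂O: 0.03·a + 0.31·b = 162.64
Eliminate a: (row1) − 0.16/0.03·(row2) → -1.62333·b = -715.183, so b = 440.565.
Back-substitute: a = (152.23 − 0.03·440.565) / 0.16 = 868.832.

868.8 lb product A, 440.6 lb product B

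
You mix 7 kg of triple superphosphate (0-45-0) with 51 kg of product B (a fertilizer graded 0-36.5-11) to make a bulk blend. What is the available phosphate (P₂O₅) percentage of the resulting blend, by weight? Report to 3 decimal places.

Total mass = 7 + 51 = 58 kg.
P₂O₅ mass = 45%×7 + 36.5%×51 = 21.765 kg.
% P₂O₅ = 21.765 / 58 = 37.5259%.

37.526% P₂O₅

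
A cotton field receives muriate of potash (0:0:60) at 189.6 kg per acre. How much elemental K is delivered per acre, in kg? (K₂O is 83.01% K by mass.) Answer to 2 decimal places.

K₂O per acre = 189.6 × 60% = 113.76 kg.
Elemental K = 113.76 × 0.8301 = 94.4322 kg per acre.

94.43 kg K per acre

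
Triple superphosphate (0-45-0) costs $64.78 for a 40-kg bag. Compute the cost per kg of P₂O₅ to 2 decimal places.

P₂O₅ in bag = 40 × 45% = 18 kg.
Cost per kg P₂O₅ = $64.78 / 18 = $3.5989.

$3.60 per kg P₂O₅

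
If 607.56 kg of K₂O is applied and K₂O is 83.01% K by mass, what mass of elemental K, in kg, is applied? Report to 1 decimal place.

504.3 kg K

K = 607.56 × 0.8301 = 504.336 kg.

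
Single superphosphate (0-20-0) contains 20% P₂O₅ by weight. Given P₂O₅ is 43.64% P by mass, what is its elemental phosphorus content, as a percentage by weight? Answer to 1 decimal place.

8.7% P

%P = 20 × 0.4364 = 8.728%.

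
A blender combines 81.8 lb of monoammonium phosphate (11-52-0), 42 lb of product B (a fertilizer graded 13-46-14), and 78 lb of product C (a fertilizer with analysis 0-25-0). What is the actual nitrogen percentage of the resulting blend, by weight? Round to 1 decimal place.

7.2% N

Total mass = 81.8 + 42 + 78 = 201.8 lb.
N mass = 11%×81.8 + 13%×42 + 0%×78 = 14.458 lb.
% N = 14.458 / 201.8 = 7.16452%.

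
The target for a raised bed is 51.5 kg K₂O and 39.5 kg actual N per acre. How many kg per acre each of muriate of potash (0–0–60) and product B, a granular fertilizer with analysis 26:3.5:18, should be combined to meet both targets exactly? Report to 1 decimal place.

Let a = kg of muriate of potash, b = kg of product B (per acre).
K₂O: 0.6·a + 0.18·b = 51.5
N: 0·a + 0.26·b = 39.5
Solving simultaneously: a = 40.2564, b = 151.923.

40.3 kg muriate of potash, 151.9 kg product B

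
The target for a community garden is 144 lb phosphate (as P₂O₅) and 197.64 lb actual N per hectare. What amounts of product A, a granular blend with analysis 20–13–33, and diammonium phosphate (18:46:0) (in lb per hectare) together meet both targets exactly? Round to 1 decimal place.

947.4 lb product A, 45.3 lb diammonium phosphate

Per-hectare balance (a = product A, b = diammonium phosphate):
P₂O₅: 0.13·a + 0.46·b = 144
N: 0.2·a + 0.18·b = 197.64
Solving simultaneously: a = 947.44, b = 45.2886.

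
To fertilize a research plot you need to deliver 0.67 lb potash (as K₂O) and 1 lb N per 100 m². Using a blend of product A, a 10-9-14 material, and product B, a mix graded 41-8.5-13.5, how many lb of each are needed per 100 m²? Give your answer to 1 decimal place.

Let a = lb of product A, b = lb of product B (per 100 m²).
K₂O: 0.14·a + 0.135·b = 0.67
N: 0.1·a + 0.41·b = 1
Solving simultaneously: a = 3.18223, b = 1.66287.

3.2 lb product A, 1.7 lb product B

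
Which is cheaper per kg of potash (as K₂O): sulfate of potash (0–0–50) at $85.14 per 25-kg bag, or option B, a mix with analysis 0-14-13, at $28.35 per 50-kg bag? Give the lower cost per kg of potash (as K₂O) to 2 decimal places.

sulfate of potash: K₂O per bag = 25 × 50% = 12.5 kg; cost = 85.14 / 12.5 = $6.8112/kg K₂O.
option B: K₂O per bag = 50 × 13% = 6.5 kg; cost = 28.35 / 6.5 = $4.3615/kg K₂O.
option B is cheaper.

$4.36 per kg K₂O (option B)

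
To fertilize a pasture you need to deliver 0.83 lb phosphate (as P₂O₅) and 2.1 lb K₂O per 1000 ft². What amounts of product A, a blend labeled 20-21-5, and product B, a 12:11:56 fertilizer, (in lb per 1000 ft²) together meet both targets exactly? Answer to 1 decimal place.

Per-1000 ft² balance (a = product A, b = product B):
P₂O₅: 0.21·a + 0.11·b = 0.83
K₂O: 0.05·a + 0.56·b = 2.1
Eliminate b: (row1) − 0.11/0.56·(row2) → 0.200179·a = 0.4175, so a = 2.08564.
Then b = (2.1 − 0.05·2.08564) / 0.56 = 3.56378.

2.1 lb product A, 3.6 lb product B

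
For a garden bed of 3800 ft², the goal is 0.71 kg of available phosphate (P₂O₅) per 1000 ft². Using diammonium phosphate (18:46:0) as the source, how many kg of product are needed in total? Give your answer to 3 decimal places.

Product per 1000 ft² = 0.71 / 46% = 1.54348 kg.
Total product = 1.54348 × 3800 / 1000 = 5.86522 kg.

5.865 kg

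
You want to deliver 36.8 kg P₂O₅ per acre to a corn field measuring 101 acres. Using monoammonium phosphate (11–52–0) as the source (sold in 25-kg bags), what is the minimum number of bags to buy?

286 bags

Product per acre = 36.8 / 52% = 70.7692 kg.
Total product = 70.7692 × 101 = 7147.69 kg.
Bags = ⌈7147.69 / 25⌉ = 286.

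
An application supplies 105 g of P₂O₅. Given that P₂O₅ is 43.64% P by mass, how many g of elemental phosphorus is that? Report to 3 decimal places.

45.822 g P

P = 105 × 0.4364 = 45.822 g.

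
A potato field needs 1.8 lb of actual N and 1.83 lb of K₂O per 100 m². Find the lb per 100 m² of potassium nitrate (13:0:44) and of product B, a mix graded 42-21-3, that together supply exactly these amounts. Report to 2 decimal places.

Per-100 m² balance (a = potassium nitrate, b = product B):
N: 0.13·a + 0.42·b = 1.8
K₂O: 0.44·a + 0.03·b = 1.83
From row1: a = (1.8 − 0.42·b) / 0.13.
Into row2: 0.44·(1.8 − 0.42·b)/0.13 + 0.03·b = 1.83 → b = 3.06302, a = 3.95025.

3.95 lb potassium nitrate, 3.06 lb product B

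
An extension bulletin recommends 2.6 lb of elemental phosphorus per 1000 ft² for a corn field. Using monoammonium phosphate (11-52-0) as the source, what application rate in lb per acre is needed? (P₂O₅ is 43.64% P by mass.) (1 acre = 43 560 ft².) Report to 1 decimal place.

499.1 lb of product per acre

As P₂O₅: 2.6 / 0.4364 = 5.95784 lb per 1000 ft².
Product per 1000 ft² = 5.95784 / 52% = 11.4574 lb.
Convert to per acre: 11.4574 × 43.56 = 499.083 lb.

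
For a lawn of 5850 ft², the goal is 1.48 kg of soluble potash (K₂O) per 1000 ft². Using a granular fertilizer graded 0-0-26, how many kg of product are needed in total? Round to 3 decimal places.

Product per 1000 ft² = 1.48 / 26% = 5.69231 kg.
Total product = 5.69231 × 5850 / 1000 = 33.3 kg.

33.300 kg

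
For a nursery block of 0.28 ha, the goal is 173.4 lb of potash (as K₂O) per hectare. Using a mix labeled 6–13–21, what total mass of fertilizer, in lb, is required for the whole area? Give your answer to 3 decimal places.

Product per hectare = 173.4 / 21% = 825.714 lb.
Total product = 825.714 × 0.28 = 231.2 lb.

231.200 lb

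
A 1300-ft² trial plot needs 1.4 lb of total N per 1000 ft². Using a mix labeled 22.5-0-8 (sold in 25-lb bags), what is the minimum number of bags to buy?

Product per 1000 ft² = 1.4 / 22.5% = 6.22222 lb.
Total product = 6.22222 × 1300 / 1000 = 8.08889 lb.
Bags = ⌈8.08889 / 25⌉ = 1.

1 bags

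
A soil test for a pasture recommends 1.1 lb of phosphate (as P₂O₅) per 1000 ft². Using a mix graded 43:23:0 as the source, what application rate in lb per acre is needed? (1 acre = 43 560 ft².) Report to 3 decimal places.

208.330 lb of product per acre

Product per 1000 ft² = 1.1 / 23% = 4.78261 lb.
Convert to per acre: 4.78261 × 43.56 = 208.3304 lb.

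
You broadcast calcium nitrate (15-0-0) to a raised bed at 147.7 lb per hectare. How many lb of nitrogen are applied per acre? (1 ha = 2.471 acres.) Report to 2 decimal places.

8.97 lb N per acre

nitrogen per hectare = 147.7 × 15% = 22.155 lb.
Convert to per acre: 22.155 × 0.404694 = 8.96601 lb.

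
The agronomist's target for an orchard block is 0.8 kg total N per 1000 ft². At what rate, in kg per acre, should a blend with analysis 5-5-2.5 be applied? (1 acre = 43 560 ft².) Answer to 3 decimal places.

Product per 1000 ft² = 0.8 / 5% = 16 kg.
Convert to per acre: 16 × 43.56 = 696.96 kg.

696.960 kg of product per acre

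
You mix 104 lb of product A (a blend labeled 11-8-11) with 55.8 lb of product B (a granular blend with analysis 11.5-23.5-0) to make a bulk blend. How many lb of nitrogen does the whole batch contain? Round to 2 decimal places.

N mass = 11%×104 + 11.5%×55.8 = 17.857 lb.

17.86 lb N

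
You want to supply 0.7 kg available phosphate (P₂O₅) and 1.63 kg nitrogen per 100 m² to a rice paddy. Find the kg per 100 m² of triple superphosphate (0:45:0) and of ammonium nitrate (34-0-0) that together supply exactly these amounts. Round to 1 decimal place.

1.6 kg triple superphosphate, 4.8 kg ammonium nitrate

With a, b = kg per 100 m² of triple superphosphate and ammonium nitrate:
P₂O₅: 0.45·a + 0·b = 0.7
N: 0·a + 0.34·b = 1.63
Solving simultaneously: a = 1.55556, b = 4.79412.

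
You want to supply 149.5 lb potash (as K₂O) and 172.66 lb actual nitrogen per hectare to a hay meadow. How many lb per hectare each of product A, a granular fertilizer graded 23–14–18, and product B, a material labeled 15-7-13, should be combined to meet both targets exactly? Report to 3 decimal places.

With a, b = lb per hectare of product A and product B:
K₂O: 0.18·a + 0.13·b = 149.5
N: 0.23·a + 0.15·b = 172.66
Solving simultaneously: a = 7.17241, b = 1140.06897.

7.172 lb product A, 1140.069 lb product B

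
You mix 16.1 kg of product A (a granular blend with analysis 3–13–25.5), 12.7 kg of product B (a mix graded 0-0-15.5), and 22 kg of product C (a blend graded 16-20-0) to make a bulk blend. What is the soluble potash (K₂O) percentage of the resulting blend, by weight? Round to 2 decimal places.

Total mass = 16.1 + 12.7 + 22 = 50.8 kg.
K₂O mass = 25.5%×16.1 + 15.5%×12.7 + 0%×22 = 6.074 kg.
% K₂O = 6.074 / 50.8 = 11.9567%.

11.96% K₂O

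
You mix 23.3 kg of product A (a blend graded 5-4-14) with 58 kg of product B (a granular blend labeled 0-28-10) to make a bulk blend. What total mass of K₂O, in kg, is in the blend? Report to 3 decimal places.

9.062 kg K₂O

K₂O mass = 14%×23.3 + 10%×58 = 9.062 kg.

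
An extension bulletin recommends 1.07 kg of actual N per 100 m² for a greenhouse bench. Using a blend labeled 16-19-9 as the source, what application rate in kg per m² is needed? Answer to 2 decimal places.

Product per 100 m² = 1.07 / 16% = 6.6875 kg.
Convert to per m²: 6.6875 × 0.01 = 0.066875 kg.

0.07 kg of product per sq m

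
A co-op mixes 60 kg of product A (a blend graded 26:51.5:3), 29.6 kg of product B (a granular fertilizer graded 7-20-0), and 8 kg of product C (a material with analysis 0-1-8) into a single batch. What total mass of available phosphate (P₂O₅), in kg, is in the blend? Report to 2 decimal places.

36.90 kg P₂O₅

P₂O₅ mass = 51.5%×60 + 20%×29.6 + 1%×8 = 36.9 kg.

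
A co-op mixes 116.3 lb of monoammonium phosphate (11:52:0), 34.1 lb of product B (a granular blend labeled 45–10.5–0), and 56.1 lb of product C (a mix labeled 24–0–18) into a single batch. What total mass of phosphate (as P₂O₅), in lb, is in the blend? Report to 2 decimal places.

64.06 lb P₂O₅

P₂O₅ mass = 52%×116.3 + 10.5%×34.1 + 0%×56.1 = 64.0565 lb.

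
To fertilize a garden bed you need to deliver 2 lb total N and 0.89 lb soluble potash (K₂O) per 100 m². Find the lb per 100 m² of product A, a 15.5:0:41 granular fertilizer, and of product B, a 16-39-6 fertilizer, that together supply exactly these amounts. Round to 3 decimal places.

With a, b = lb per 100 m² of product A and product B:
N: 0.155·a + 0.16·b = 2
K₂O: 0.41·a + 0.06·b = 0.89
Eliminate a: (row1) − 0.155/0.41·(row2) → 0.137317·b = 1.66354, so b = 12.1146.
Back-substitute: a = (2 − 0.16·12.1146) / 0.155 = 0.397869.

0.398 lb product A, 12.115 lb product B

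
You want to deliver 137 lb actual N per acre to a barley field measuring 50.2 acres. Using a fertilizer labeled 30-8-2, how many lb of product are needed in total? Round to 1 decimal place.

Product per acre = 137 / 30% = 456.667 lb.
Total product = 456.667 × 50.2 = 22924.67 lb.

22924.7 lb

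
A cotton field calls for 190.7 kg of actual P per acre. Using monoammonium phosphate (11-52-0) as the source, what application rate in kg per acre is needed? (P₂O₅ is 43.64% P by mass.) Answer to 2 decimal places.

As P₂O₅: 190.7 / 0.4364 = 436.984 kg per acre.
Product per acre = 436.984 / 52% = 840.3546 kg.

840.35 kg of product per acre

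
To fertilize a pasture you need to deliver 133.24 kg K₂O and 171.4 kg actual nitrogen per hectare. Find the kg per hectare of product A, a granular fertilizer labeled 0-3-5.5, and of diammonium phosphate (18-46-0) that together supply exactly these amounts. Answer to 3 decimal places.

2422.545 kg product A, 952.222 kg diammonium phosphate

With a, b = kg per hectare of product A and diammonium phosphate:
K₂O: 0.055·a + 0·b = 133.24
N: 0·a + 0.18·b = 171.4
Solving simultaneously: a = 2422.54545, b = 952.2222.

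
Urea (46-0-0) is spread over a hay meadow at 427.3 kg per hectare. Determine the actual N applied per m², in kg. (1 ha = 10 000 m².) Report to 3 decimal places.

0.020 kg N per sq m

nitrogen per hectare = 427.3 × 46% = 196.558 kg.
Convert to per m²: 196.558 × 0.0001 = 0.0196558 kg.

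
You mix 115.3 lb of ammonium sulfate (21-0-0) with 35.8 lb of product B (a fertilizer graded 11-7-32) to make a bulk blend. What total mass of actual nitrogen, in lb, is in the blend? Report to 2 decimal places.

N mass = 21%×115.3 + 11%×35.8 = 28.151 lb.

28.15 lb N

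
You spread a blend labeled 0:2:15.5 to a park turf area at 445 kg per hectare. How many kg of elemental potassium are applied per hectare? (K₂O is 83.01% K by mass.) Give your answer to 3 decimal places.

57.256 kg K per hectare

K₂O per hectare = 445 × 15.5% = 68.975 kg.
Elemental K = 68.975 × 0.8301 = 57.2561 kg per hectare.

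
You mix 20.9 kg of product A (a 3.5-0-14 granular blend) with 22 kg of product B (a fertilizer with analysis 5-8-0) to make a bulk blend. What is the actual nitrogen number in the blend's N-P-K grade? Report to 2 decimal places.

Total mass = 20.9 + 22 = 42.9 kg.
N mass = 3.5%×20.9 + 5%×22 = 1.8315 kg.
% N = 1.8315 / 42.9 = 4.26923%.

4.27% N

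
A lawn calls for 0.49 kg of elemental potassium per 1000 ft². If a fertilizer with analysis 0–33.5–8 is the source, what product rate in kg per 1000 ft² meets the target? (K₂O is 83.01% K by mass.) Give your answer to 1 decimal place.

7.4 kg of product per thousand sq ft

As K₂O: 0.49 / 0.8301 = 0.59029 kg per 1000 ft².
Product per 1000 ft² = 0.59029 / 8% = 7.37863 kg.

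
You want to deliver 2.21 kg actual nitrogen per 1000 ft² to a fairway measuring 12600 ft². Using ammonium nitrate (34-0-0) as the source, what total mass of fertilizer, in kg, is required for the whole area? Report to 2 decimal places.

Product per 1000 ft² = 2.21 / 34% = 6.5 kg.
Total product = 6.5 × 12600 / 1000 = 81.9 kg.

81.90 kg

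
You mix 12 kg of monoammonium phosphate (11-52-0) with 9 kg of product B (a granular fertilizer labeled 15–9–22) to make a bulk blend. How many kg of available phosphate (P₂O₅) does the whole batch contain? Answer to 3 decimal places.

7.050 kg P₂O₅

P₂O₅ mass = 52%×12 + 9%×9 = 7.05 kg.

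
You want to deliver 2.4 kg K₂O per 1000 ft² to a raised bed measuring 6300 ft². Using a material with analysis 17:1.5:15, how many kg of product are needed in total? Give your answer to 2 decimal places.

100.80 kg

Product per 1000 ft² = 2.4 / 15% = 16 kg.
Total product = 16 × 6300 / 1000 = 100.8 kg.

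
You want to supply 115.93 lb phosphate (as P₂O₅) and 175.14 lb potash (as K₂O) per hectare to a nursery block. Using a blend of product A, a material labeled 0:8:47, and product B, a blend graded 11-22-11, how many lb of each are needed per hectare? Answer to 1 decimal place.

272.5 lb product A, 427.9 lb product B

Let a = lb of product A, b = lb of product B (per hectare).
P₂O₅: 0.08·a + 0.22·b = 115.93
K₂O: 0.47·a + 0.11·b = 175.14
Eliminate a: (row1) − 0.08/0.47·(row2) → 0.201277·b = 86.1189, so b = 427.864.
Back-substitute: a = (115.93 − 0.22·427.864) / 0.08 = 272.5.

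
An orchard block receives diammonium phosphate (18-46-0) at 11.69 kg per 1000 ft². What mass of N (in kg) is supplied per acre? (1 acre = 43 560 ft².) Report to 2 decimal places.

nitrogen per 1000 ft² = 11.69 × 18% = 2.1042 kg.
Convert to per acre: 2.1042 × 43.56 = 91.659 kg.

91.66 kg N per acre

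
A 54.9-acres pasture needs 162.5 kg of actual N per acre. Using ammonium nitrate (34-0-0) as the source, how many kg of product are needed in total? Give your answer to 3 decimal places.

26238.971 kg

Product per acre = 162.5 / 34% = 477.941 kg.
Total product = 477.941 × 54.9 = 26238.9706 kg.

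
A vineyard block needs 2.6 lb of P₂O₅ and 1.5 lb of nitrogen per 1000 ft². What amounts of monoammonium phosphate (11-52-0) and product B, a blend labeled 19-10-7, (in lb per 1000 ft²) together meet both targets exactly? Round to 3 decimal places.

3.918 lb monoammonium phosphate, 5.626 lb product B

Per-1000 ft² balance (a = monoammonium phosphate, b = product B):
P₂O₅: 0.52·a + 0.1·b = 2.6
N: 0.11·a + 0.19·b = 1.5
Solving simultaneously: a = 3.917995, b = 5.62642.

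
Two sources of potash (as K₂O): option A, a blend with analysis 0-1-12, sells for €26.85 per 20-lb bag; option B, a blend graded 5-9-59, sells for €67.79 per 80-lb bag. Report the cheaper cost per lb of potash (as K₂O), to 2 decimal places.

€1.44 per lb K₂O (option B)

option A: K₂O per bag = 20 × 12% = 2.4 lb; cost = 26.85 / 2.4 = €11.1875/lb K₂O.
option B: K₂O per bag = 80 × 59% = 47.2 lb; cost = 67.79 / 47.2 = €1.4362/lb K₂O.
option B is cheaper.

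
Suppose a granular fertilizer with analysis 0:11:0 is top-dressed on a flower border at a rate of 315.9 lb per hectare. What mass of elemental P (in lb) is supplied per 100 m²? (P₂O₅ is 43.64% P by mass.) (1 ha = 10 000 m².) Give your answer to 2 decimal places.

P₂O₅ per hectare = 315.9 × 11% = 34.749 lb.
Elemental P = 34.749 × 0.4364 = 15.1645 lb per hectare.
Convert to per 100 m²: 15.1645 × 0.01 = 0.151645 lb.

0.15 lb P per hundred sq m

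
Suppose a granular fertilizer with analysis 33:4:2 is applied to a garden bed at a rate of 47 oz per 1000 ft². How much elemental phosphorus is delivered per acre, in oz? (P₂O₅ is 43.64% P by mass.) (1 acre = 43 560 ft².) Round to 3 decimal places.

35.738 oz P per acre

P₂O₅ per 1000 ft² = 47 × 4% = 1.88 oz.
Elemental P = 1.88 × 0.4364 = 0.820432 oz per 1000 ft².
Convert to per acre: 0.820432 × 43.56 = 35.73802 oz.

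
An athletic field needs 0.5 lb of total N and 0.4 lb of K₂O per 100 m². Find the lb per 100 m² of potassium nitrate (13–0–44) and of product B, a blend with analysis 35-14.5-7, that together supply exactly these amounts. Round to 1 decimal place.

With a, b = lb per 100 m² of potassium nitrate and product B:
N: 0.13·a + 0.35·b = 0.5
K₂O: 0.44·a + 0.07·b = 0.4
Eliminate b: (row1) − 0.35/0.07·(row2) → -2.07·a = -1.5, so a = 0.724638.
Then b = (0.4 − 0.44·0.724638) / 0.07 = 1.15942.

0.7 lb potassium nitrate, 1.2 lb product B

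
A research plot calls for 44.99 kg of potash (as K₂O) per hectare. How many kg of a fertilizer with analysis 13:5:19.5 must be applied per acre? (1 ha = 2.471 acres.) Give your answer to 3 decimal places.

Product per hectare = 44.99 / 19.5% = 230.718 kg.
Convert to per acre: 230.718 × 0.404694 = 93.3703 kg.

93.370 kg of product per acre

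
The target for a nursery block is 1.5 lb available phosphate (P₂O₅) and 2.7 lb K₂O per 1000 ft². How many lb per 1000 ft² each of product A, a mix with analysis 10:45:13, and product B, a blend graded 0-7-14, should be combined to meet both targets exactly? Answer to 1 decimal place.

0.4 lb product A, 18.9 lb product B

Let a = lb of product A, b = lb of product B (per 1000 ft²).
P₂O₅: 0.45·a + 0.07·b = 1.5
K₂O: 0.13·a + 0.14·b = 2.7
Eliminate a: (row1) − 0.45/0.13·(row2) → -0.414615·b = -7.84615, so b = 18.9239.
Back-substitute: a = (1.5 − 0.07·18.9239) / 0.45 = 0.38961.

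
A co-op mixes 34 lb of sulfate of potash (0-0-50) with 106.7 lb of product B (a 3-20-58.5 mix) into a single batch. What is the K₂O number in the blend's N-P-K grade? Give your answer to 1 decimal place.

Total mass = 34 + 106.7 = 140.7 lb.
K₂O mass = 50%×34 + 58.5%×106.7 = 79.4195 lb.
% K₂O = 79.4195 / 140.7 = 56.446%.

56.4% K₂O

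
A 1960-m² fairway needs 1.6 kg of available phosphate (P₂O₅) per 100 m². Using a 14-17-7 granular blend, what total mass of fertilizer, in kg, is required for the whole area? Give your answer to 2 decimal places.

184.47 kg

Product per 100 m² = 1.6 / 17% = 9.41176 kg.
Total product = 9.41176 × 1960 / 100 = 184.471 kg.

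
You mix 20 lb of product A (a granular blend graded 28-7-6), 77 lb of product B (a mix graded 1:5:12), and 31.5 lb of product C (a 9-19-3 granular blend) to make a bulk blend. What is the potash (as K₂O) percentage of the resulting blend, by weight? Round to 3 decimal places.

Total mass = 20 + 77 + 31.5 = 128.5 lb.
K₂O mass = 6%×20 + 12%×77 + 3%×31.5 = 11.385 lb.
% K₂O = 11.385 / 128.5 = 8.85992%.

8.860% K₂O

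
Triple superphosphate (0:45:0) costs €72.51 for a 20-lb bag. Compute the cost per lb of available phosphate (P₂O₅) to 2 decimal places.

P₂O₅ in bag = 20 × 45% = 9 lb.
Cost per lb P₂O₅ = €72.51 / 9 = €8.0567.

€8.06 per lb P₂O₅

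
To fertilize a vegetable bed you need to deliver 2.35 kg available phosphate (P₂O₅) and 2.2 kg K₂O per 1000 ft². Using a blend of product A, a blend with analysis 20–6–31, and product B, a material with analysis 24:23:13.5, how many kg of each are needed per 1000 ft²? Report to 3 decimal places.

2.987 kg product A, 9.438 kg product B

Let a = kg of product A, b = kg of product B (per 1000 ft²).
P₂O₅: 0.06·a + 0.23·b = 2.35
K₂O: 0.31·a + 0.135·b = 2.2
Eliminate a: (row1) − 0.06/0.31·(row2) → 0.203871·b = 1.92419, so b = 9.43829.
Back-substitute: a = (2.35 − 0.23·9.43829) / 0.06 = 2.98655.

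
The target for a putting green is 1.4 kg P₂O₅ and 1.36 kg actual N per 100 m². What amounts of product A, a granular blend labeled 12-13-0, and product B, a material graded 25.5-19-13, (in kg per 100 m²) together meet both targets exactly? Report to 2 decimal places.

9.53 kg product A, 0.85 kg product B

Per-100 m² balance (a = product A, b = product B):
P₂O₅: 0.13·a + 0.19·b = 1.4
N: 0.12·a + 0.255·b = 1.36
Eliminate a: (row1) − 0.13/0.12·(row2) → -0.08625·b = -0.0733333, so b = 0.850242.
Back-substitute: a = (1.4 − 0.19·0.850242) / 0.13 = 9.52657.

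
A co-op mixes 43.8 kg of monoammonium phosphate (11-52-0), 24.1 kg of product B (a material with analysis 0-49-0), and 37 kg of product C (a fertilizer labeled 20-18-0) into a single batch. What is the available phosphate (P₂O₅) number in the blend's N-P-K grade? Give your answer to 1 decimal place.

Total mass = 43.8 + 24.1 + 37 = 104.9 kg.
P₂O₅ mass = 52%×43.8 + 49%×24.1 + 18%×37 = 41.245 kg.
% P₂O₅ = 41.245 / 104.9 = 39.3184%.

39.3% P₂O₅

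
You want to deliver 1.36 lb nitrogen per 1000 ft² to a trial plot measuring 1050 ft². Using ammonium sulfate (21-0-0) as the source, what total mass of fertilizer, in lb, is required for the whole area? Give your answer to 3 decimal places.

Product per 1000 ft² = 1.36 / 21% = 6.47619 lb.
Total product = 6.47619 × 1050 / 1000 = 6.8 lb.

6.800 lb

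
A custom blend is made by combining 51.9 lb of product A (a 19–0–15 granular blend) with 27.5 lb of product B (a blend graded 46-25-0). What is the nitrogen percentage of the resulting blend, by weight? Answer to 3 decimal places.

28.351% N

Total mass = 51.9 + 27.5 = 79.4 lb.
N mass = 19%×51.9 + 46%×27.5 = 22.511 lb.
% N = 22.511 / 79.4 = 28.3514%.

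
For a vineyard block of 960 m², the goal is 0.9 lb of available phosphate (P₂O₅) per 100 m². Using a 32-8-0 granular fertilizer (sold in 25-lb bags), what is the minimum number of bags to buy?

5 bags

Product per 100 m² = 0.9 / 8% = 11.25 lb.
Total product = 11.25 × 960 / 100 = 108 lb.
Bags = ⌈108 / 25⌉ = 5.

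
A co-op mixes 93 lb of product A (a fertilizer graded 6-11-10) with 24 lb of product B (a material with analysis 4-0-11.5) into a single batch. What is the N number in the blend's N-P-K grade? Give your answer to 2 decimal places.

Total mass = 93 + 24 = 117 lb.
N mass = 6%×93 + 4%×24 = 6.54 lb.
% N = 6.54 / 117 = 5.58974%.

5.59% N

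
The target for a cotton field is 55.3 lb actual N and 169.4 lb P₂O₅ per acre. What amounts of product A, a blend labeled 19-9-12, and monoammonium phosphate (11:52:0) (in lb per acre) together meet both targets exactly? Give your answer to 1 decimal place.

With a, b = lb per acre of product A and monoammonium phosphate:
N: 0.19·a + 0.11·b = 55.3
P₂O₅: 0.09·a + 0.52·b = 169.4
Solving simultaneously: a = 113.858, b = 306.063.

113.9 lb product A, 306.1 lb monoammonium phosphate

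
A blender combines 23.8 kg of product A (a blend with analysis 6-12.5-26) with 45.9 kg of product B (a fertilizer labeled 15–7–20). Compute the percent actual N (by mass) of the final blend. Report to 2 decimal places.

Total mass = 23.8 + 45.9 = 69.7 kg.
N mass = 6%×23.8 + 15%×45.9 = 8.313 kg.
% N = 8.313 / 69.7 = 11.9268%.

11.93% N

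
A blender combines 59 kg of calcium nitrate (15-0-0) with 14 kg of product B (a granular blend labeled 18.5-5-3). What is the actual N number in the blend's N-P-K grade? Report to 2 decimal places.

15.67% N

Total mass = 59 + 14 = 73 kg.
N mass = 15%×59 + 18.5%×14 = 11.44 kg.
% N = 11.44 / 73 = 15.6712%.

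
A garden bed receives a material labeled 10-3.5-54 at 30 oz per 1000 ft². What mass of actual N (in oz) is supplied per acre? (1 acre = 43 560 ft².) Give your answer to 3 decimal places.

nitrogen per 1000 ft² = 30 × 10% = 3 oz.
Convert to per acre: 3 × 43.56 = 130.68 oz.

130.680 oz N per acre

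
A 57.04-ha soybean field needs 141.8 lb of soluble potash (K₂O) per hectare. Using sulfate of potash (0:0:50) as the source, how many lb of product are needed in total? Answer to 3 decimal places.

Product per hectare = 141.8 / 50% = 283.6 lb.
Total product = 283.6 × 57.04 = 16176.544 lb.

16176.544 lb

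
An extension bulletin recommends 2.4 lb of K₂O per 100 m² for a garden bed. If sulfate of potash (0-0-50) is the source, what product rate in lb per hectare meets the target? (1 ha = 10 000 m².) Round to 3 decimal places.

Product per 100 m² = 2.4 / 50% = 4.8 lb.
Convert to per hectare: 4.8 × 100 = 480 lb.

480.000 lb of product per hectare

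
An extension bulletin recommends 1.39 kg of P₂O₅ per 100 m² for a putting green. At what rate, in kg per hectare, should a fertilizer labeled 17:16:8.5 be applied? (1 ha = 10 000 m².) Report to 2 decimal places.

Product per 100 m² = 1.39 / 16% = 8.6875 kg.
Convert to per hectare: 8.6875 × 100 = 868.75 kg.

868.75 kg of product per hectare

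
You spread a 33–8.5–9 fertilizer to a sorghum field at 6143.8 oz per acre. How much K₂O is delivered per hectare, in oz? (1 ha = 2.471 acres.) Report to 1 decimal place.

1366.3 oz K₂O per hectare

K₂O per acre = 6143.8 × 9% = 552.942 oz.
Convert to per hectare: 552.942 × 2.471 = 1366.32 oz.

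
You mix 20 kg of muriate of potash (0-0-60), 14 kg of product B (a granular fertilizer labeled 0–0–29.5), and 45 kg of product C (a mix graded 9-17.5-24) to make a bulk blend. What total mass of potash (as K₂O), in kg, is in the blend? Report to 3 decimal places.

K₂O mass = 60%×20 + 29.5%×14 + 24%×45 = 26.93 kg.

26.930 kg K₂O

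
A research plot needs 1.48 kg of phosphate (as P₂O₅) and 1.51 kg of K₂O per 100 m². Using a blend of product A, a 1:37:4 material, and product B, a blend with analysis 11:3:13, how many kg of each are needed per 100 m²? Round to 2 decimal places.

Per-100 m² balance (a = product A, b = product B):
P₂O₅: 0.37·a + 0.03·b = 1.48
K₂O: 0.04·a + 0.13·b = 1.51
Solving simultaneously: a = 3.13646, b = 10.6503.

3.14 kg product A, 10.65 kg product B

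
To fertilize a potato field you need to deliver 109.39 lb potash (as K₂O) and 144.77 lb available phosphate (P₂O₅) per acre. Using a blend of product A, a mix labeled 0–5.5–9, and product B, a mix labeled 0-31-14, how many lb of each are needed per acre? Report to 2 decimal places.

675.40 lb product A, 347.17 lb product B

With a, b = lb per acre of product A and product B:
K₂O: 0.09·a + 0.14·b = 109.39
P₂O₅: 0.055·a + 0.31·b = 144.77
Eliminate a: (row1) − 0.09/0.055·(row2) → -0.367273·b = -127.506, so b = 347.171.
Back-substitute: a = (109.39 − 0.14·347.171) / 0.09 = 675.401.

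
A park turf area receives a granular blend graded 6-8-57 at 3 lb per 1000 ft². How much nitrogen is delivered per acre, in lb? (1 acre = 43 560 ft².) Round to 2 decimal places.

nitrogen per 1000 ft² = 3 × 6% = 0.18 lb.
Convert to per acre: 0.18 × 43.56 = 7.8408 lb.

7.84 lb N per acre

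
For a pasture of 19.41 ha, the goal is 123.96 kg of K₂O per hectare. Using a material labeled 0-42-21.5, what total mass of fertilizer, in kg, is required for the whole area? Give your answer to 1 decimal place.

Product per hectare = 123.96 / 21.5% = 576.558 kg.
Total product = 576.558 × 19.41 = 11190.99 kg.

11191.0 kg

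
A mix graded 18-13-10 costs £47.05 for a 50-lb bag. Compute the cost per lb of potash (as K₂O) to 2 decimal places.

£9.41 per lb K₂O

K₂O in bag = 50 × 10% = 5 lb.
Cost per lb K₂O = £47.05 / 5 = £9.4100.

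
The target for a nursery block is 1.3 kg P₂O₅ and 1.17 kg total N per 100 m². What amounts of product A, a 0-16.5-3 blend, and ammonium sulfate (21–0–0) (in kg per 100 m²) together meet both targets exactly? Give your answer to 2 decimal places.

With a, b = kg per 100 m² of product A and ammonium sulfate:
P₂O₅: 0.165·a + 0·b = 1.3
N: 0·a + 0.21·b = 1.17
Solving simultaneously: a = 7.87879, b = 5.57143.

7.88 kg product A, 5.57 kg ammonium sulfate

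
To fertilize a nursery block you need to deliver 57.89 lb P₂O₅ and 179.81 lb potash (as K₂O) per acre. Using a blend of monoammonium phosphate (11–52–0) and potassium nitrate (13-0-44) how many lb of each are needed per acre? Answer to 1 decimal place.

111.3 lb monoammonium phosphate, 408.7 lb potassium nitrate

With a, b = lb per acre of monoammonium phosphate and potassium nitrate:
P₂O₅: 0.52·a + 0·b = 57.89
K₂O: 0·a + 0.44·b = 179.81
Solving simultaneously: a = 111.327, b = 408.659.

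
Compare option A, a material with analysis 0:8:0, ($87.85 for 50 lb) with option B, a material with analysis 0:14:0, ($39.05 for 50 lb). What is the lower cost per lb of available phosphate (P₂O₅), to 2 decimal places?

$5.58 per lb P₂O₅ (option B)

option A: P₂O₅ per bag = 50 × 8% = 4 lb; cost = 87.85 / 4 = $21.9625/lb P₂O₅.
option B: P₂O₅ per bag = 50 × 14% = 7 lb; cost = 39.05 / 7 = $5.5786/lb P₂O₅.
option B is cheaper.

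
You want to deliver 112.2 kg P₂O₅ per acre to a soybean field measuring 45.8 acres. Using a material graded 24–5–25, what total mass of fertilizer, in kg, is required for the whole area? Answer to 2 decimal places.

102775.20 kg

Product per acre = 112.2 / 5% = 2244 kg.
Total product = 2244 × 45.8 = 102775.2 kg.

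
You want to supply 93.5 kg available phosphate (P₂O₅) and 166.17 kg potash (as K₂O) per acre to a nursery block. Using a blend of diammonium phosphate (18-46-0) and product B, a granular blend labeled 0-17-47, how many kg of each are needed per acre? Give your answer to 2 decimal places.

With a, b = kg per acre of diammonium phosphate and product B:
P₂O₅: 0.46·a + 0.17·b = 93.5
K₂O: 0·a + 0.47·b = 166.17
Solving simultaneously: a = 72.5999, b = 353.553.

72.60 kg diammonium phosphate, 353.55 kg product B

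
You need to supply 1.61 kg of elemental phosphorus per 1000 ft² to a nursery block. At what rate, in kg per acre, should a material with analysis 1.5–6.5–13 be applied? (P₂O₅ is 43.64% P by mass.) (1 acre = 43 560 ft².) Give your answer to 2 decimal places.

As P₂O₅: 1.61 / 0.4364 = 3.68928 kg per 1000 ft².
Product per 1000 ft² = 3.68928 / 6.5% = 56.7581 kg.
Convert to per acre: 56.7581 × 43.56 = 2472.382 kg.

2472.38 kg of product per acre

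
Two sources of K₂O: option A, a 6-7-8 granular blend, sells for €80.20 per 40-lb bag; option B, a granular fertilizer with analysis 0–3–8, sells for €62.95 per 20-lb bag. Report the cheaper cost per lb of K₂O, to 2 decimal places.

option A: K₂O per bag = 40 × 8% = 3.2 lb; cost = 80.20 / 3.2 = €25.0625/lb K₂O.
option B: K₂O per bag = 20 × 8% = 1.6 lb; cost = 62.95 / 1.6 = €39.3438/lb K₂O.
option A is cheaper.

€25.06 per lb K₂O (option A)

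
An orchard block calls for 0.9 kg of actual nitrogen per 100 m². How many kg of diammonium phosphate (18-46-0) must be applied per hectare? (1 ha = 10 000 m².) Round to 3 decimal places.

500.000 kg of product per hectare

Product per 100 m² = 0.9 / 18% = 5 kg.
Convert to per hectare: 5 × 100 = 500 kg.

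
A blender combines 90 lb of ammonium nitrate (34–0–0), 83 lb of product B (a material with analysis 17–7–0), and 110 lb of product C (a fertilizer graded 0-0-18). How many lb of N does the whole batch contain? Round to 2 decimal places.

44.71 lb N

N mass = 34%×90 + 17%×83 + 0%×110 = 44.71 lb.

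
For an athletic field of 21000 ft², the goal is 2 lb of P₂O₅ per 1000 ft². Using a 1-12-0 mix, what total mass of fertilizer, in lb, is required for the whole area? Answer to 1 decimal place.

350.0 lb

Product per 1000 ft² = 2 / 12% = 16.6667 lb.
Total product = 16.6667 × 21000 / 1000 = 350 lb.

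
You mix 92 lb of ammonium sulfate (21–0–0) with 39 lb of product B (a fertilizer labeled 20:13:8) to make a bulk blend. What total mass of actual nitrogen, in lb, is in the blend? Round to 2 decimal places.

27.12 lb N

N mass = 21%×92 + 20%×39 = 27.12 lb.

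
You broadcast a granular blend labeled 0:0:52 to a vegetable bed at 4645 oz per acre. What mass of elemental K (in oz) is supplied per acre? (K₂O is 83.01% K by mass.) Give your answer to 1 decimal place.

K₂O per acre = 4645 × 52% = 2415.4 oz.
Elemental K = 2415.4 × 0.8301 = 2005.02 oz per acre.

2005.0 oz K per acre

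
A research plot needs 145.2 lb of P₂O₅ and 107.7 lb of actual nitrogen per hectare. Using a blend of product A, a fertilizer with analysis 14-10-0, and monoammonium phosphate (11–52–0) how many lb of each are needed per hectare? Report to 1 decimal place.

With a, b = lb per hectare of product A and monoammonium phosphate:
P₂O₅: 0.1·a + 0.52·b = 145.2
N: 0.14·a + 0.11·b = 107.7
Eliminate a: (row1) − 0.1/0.14·(row2) → 0.441429·b = 68.2714, so b = 154.66.
Back-substitute: a = (145.2 − 0.52·154.66) / 0.1 = 647.767.

647.8 lb product A, 154.7 lb monoammonium phosphate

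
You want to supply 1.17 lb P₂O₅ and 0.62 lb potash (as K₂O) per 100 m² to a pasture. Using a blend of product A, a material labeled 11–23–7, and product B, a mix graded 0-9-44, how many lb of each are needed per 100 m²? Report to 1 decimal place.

Let a = lb of product A, b = lb of product B (per 100 m²).
P₂O₅: 0.23·a + 0.09·b = 1.17
K₂O: 0.07·a + 0.44·b = 0.62
Solving simultaneously: a = 4.83667, b = 0.639621.

4.8 lb product A, 0.6 lb product B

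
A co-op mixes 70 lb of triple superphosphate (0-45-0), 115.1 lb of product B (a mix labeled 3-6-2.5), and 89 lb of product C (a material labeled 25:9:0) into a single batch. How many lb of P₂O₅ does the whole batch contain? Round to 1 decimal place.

P₂O₅ mass = 45%×70 + 6%×115.1 + 9%×89 = 46.416 lb.

46.4 lb P₂O₅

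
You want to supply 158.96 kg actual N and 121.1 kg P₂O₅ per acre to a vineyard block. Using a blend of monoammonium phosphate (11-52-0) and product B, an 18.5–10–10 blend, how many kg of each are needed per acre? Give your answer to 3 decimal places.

76.379 kg monoammonium phosphate, 813.829 kg product B

Per-acre balance (a = monoammonium phosphate, b = product B):
N: 0.11·a + 0.185·b = 158.96
P₂O₅: 0.52·a + 0.1·b = 121.1
Eliminate a: (row1) − 0.11/0.52·(row2) → 0.163846·b = 133.343, so b = 813.8286.
Back-substitute: a = (158.96 − 0.185·813.8286) / 0.11 = 76.3791.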